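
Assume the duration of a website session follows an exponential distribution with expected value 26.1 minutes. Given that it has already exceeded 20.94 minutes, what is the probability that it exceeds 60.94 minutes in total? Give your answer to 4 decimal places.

0.2160

The rate is λ = 1/26.1 = 0.0383142 per minute.
P(X > s+t | X > s) = e^(−λ(s+t))/e^(−λs) = e^(−λt), independent of s = 20.94.
P(X > 40) = e^(−1.5326) ≈ 0.2160.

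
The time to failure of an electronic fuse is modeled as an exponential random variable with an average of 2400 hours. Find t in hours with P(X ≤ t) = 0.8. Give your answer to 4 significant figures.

3863

The rate is λ = 1/2400 = 0.000416667 per hour.
Set 1 − e^(−λt) = 0.8, so t = −ln(0.2)/λ = 1.6094/0.000416667 ≈ 3862.65 hours.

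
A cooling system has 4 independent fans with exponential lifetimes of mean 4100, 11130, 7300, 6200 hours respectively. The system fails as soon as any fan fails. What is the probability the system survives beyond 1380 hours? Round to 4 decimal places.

The first failure time is exponential with rate Σλ_i = 1/4100 + 1/11130 + 1/7300 + 1/6200 = 0.000632026 per hour.
P(min > 1380) = e^(−0.000632026·1380) = e^(−0.8722) ≈ 0.4180.

0.4180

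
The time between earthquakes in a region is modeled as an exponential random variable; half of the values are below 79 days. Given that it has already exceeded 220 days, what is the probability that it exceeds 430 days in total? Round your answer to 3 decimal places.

For an exponential, median = ln(2)/λ, so λ = ln 2 / 79 = 0.00877401 per day.
P(X > s+t | X > s) = e^(−λ(s+t))/e^(−λs) = e^(−λt), independent of s = 220.
P(X > 210) = e^(−1.8425) ≈ 0.158.

0.158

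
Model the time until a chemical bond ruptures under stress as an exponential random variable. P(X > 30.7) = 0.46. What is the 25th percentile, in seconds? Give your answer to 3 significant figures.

e^(−λ·30.7) = 0.46 ⇒ λ = −ln(0.46)/30.7 = 0.0252941.
25th percentile: 1 − e^(−λt) = 0.25, t = −ln(0.75)/λ = 11.3735 seconds.

11.4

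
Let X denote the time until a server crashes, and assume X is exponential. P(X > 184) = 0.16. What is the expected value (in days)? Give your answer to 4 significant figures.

e^(−λ·184) = 0.16 ⇒ λ = −ln(0.16)/184 = 0.00995968.
Mean = 1/λ = 100.405 days.

100.4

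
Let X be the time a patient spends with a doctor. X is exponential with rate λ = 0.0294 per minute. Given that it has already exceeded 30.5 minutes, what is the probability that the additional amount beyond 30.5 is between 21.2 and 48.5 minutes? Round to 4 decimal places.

Memoryless: the residual past 30.5 is again Exp(λ).
P(21.2 < residual < 48.5) = e^(−λ·21.2) − e^(−λ·48.5) = 0.53618 − 0.24029 ≈ 0.2959.

0.2959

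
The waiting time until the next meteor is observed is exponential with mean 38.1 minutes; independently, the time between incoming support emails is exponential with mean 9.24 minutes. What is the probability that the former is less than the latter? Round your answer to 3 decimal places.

0.195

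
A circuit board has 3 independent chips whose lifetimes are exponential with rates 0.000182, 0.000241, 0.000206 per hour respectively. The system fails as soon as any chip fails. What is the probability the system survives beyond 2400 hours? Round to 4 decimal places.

The time to first failure is exponential with rate Σλ = 0.000182 + 0.000241 + 0.000206 = 0.000629.
P(min > 2400) = e^(−0.000629·2400) = e^(−1.5096) ≈ 0.2210.

0.2210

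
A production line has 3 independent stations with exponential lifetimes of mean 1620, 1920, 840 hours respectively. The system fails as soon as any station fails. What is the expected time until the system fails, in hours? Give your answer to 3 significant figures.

429

The first failure time is exponential with rate Σλ_i = 1/1620 + 1/1920 + 1/840 = 0.00232859 per hour.
E[min] = 1/Σλ = 1/0.00232859 = 429.444 hours.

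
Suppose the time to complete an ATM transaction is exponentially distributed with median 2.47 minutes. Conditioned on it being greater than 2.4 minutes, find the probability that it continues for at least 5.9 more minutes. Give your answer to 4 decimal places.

For an exponential, median = ln(2)/λ, so λ = ln 2 / 2.47 = 0.280626 per minute.
P(X > s+t | X > s) = e^(−λ(s+t))/e^(−λs) = e^(−λt), independent of s = 2.4.
P(X > 5.9) = e^(−1.6557) ≈ 0.1910.

0.1910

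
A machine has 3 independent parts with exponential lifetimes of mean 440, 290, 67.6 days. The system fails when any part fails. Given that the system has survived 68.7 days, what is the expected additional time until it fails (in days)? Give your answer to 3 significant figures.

First-failure rate Σλ = 1/440 + 1/290 + 1/67.6 = 0.0205139.
By memorylessness the expected residual is 1/Σλ = 48.7474 days, regardless of the 68.7 already elapsed.

48.7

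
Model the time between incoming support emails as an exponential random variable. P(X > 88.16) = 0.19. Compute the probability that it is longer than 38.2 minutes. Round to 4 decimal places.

0.4869

e^(−λ·88.16) = 0.19 ⇒ λ = −ln(0.19)/88.16 = 0.0188377.
P(X > 38.2) = e^(−0.0188377·38.2) = e^(−0.7196) ≈ 0.4869.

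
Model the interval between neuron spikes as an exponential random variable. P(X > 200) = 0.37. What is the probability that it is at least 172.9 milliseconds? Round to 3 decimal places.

0.423

e^(−λ·200) = 0.37 ⇒ λ = −ln(0.37)/200 = 0.00497126.
P(X > 172.9) = e^(−0.00497126·172.9) = e^(−0.85953) ≈ 0.423.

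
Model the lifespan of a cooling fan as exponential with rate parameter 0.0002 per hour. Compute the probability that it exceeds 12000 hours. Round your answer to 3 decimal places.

0.091

P(X > 12000) = e^(−λ·12000) = e^(−2.4) ≈ 0.091.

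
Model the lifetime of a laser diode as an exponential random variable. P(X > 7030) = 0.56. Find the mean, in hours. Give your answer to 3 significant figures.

e^(−λ·7030) = 0.56 ⇒ λ = −ln(0.56)/7030 = 0.0000824777.
Mean = 1/λ = 12124.5 hours.

12100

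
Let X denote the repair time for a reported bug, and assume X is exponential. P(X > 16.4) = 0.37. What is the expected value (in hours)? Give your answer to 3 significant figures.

e^(−λ·16.4) = 0.37 ⇒ λ = −ln(0.37)/16.4 = 0.0606251.
Mean = 1/λ = 16.4948 hours.

16.5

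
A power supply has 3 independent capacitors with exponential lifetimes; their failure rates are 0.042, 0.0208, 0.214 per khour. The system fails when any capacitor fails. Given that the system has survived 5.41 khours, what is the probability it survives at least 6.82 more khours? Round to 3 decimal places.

0.151

Time to first failure ~ Exp(Σλ) with Σλ = 0.2768.
By memorylessness, P(T > 5.41+6.82 | T > 5.41) = P(T > 6.82) = e^(−0.2768·6.82) ≈ 0.151.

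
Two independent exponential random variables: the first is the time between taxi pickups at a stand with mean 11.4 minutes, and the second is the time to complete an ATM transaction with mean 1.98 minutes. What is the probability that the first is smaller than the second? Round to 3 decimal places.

λ_1 = 1/11.4 = 0.0877193, λ_2 = 1/1.98 = 0.505051.
For independent exponentials, P(the first < the second) = λ_1/(λ_1+λ_2) = 0.0877193/0.59277 ≈ 0.148.

0.148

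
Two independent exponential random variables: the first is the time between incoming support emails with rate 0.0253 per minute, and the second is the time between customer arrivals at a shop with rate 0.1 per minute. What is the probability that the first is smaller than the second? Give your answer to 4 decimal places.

λ_1 = 0.0253, λ_2 = 0.1.
For independent exponentials, P(the first < the second) = λ_1/(λ_1+λ_2) = 0.0253/0.1253 ≈ 0.2019.

0.2019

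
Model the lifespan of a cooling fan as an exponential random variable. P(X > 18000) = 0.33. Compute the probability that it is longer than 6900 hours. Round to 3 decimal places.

e^(−λ·18000) = 0.33 ⇒ λ = −ln(0.33)/18000 = 0.0000615924.
P(X > 6900) = e^(−0.0000615924·6900) = e^(−0.42499) ≈ 0.654.

0.654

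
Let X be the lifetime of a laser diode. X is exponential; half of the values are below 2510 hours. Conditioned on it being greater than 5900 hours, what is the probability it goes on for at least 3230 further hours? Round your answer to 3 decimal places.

For an exponential, median = ln(2)/λ, so λ = ln 2 / 2510 = 0.000276154 per hour.
By the memoryless property, P(X > 5900+3230 | X > 5900) = P(X > 3230).
P(X > 3230) = e^(−0.89198) ≈ 0.410.

0.410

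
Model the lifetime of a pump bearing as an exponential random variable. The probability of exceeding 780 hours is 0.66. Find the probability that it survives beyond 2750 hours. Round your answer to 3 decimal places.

e^(−λ·780) = 0.66 ⇒ λ = −ln(0.66)/780 = 0.000532712.
P(X > 2750) = e^(−0.000532712·2750) = e^(−1.465) ≈ 0.231.

0.231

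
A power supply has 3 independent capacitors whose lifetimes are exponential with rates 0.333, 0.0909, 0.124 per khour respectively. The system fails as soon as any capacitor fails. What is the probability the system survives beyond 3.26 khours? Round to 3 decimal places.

The time to first failure is exponential with rate Σλ = 0.333 + 0.0909 + 0.124 = 0.5479.
P(min > 3.26) = e^(−0.5479·3.26) = e^(−1.7862) ≈ 0.168.

0.168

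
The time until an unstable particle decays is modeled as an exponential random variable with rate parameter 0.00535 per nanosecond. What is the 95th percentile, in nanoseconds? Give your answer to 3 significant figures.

560

Set 1 − e^(−λt) = 0.95, so t = −ln(0.05)/λ = 2.9957/0.00535 ≈ 559.95 nanoseconds.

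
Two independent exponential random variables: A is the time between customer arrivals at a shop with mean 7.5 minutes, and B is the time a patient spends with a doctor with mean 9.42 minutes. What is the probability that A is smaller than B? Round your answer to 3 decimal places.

λ_1 = 1/7.5 = 0.133333, λ_2 = 1/9.42 = 0.106157.
For independent exponentials, P(A < B) = λ_1/(λ_1+λ_2) = 0.133333/0.23949 ≈ 0.557.

0.557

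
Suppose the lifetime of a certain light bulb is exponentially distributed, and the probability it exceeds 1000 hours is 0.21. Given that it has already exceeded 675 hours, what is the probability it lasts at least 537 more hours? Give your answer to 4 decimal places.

From e^(−λ·1000) = 0.21, λ = −ln(0.21)/1000 = 0.00156065.
Memoryless: P(X > 675+537 | X > 675) = P(X > 537) = e^(−0.00156065·537) ≈ 0.4325.

0.4325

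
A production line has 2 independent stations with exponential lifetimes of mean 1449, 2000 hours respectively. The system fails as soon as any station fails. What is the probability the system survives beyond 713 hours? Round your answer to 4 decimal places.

0.4280

The first failure time is exponential with rate Σλ_i = 1/1449 + 1/2000 = 0.00119013 per hour.
P(min > 713) = e^(−0.00119013·713) = e^(−0.84856) ≈ 0.4280.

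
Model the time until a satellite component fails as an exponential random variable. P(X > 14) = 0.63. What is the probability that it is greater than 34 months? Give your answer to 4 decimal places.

0.3256

e^(−λ·14) = 0.63 ⇒ λ = −ln(0.63)/14 = 0.0330025.
P(X > 34) = e^(−0.0330025·34) = e^(−1.1221) ≈ 0.3256.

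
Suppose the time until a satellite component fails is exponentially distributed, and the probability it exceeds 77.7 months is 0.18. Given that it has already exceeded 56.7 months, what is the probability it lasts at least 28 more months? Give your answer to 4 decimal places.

0.5391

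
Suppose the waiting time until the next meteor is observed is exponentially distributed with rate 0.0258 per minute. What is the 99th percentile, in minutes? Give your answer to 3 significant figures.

Set 1 − e^(−λt) = 0.99, so t = −ln(0.01)/λ = 4.6052/0.0258 ≈ 178.495 minutes.

178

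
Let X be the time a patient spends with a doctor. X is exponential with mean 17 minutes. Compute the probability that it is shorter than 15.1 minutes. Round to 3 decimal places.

The rate is λ = 1/17 = 0.0588235 per minute.
P(X ≤ 15.1) = 1 − e^(−λ·15.1) = 1 − e^(−0.88824) ≈ 0.589.

0.589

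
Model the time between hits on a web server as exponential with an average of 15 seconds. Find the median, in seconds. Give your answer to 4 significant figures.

10.40

The rate is λ = 1/15 = 0.0666667 per second.
Set 1 − e^(−λt) = 0.5, so t = −ln(0.5)/λ = 0.69315/0.0666667 ≈ 10.3972 seconds.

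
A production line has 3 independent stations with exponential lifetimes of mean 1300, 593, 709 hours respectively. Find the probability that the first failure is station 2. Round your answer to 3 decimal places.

Rates: λ_i = 1/mean_i → 0.000769231, 0.00168634, 0.00141044; Σλ = 0.00386601.
P(station 2 first) = λ_2/Σλ = 0.00168634/0.00386601 ≈ 0.436.

0.436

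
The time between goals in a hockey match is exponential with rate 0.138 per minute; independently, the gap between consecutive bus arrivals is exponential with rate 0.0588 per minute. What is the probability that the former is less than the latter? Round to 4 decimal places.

0.7012

λ_1 = 0.138, λ_2 = 0.0588.
For independent exponentials, P(the former < the latter) = λ_1/(λ_1+λ_2) = 0.138/0.1968 ≈ 0.7012.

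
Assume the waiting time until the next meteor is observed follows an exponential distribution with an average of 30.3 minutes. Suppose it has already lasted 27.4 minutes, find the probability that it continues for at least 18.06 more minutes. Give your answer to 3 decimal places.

0.551

The rate is λ = 1/30.3 = 0.0330033 per minute.
P(X > s+t | X > s) = e^(−λ(s+t))/e^(−λs) = e^(−λt), independent of s = 27.4.
P(X > 18.06) = e^(−0.59604) ≈ 0.551.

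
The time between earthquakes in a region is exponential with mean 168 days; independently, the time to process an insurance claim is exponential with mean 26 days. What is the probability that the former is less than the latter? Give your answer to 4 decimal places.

0.1340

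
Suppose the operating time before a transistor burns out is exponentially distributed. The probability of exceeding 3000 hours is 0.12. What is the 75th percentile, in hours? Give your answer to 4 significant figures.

1961

e^(−λ·3000) = 0.12 ⇒ λ = −ln(0.12)/3000 = 0.000706755.
75th percentile: 1 − e^(−λt) = 0.75, t = −ln(0.25)/λ = 1961.49 hours.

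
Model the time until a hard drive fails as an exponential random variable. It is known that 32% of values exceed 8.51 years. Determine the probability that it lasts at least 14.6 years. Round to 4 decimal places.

0.1416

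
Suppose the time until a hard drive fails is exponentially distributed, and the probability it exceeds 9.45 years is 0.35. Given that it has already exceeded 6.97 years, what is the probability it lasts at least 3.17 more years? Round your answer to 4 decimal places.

0.7032

From e^(−λ·9.45) = 0.35, λ = −ln(0.35)/9.45 = 0.111092.
Memoryless: P(X > 6.97+3.17 | X > 6.97) = P(X > 3.17) = e^(−0.111092·3.17) ≈ 0.7032.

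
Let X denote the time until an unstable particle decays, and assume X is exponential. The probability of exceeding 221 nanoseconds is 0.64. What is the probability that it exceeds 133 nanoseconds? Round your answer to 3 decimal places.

0.764

e^(−λ·221) = 0.64 ⇒ λ = −ln(0.64)/221 = 0.0020194.
P(X > 133) = e^(−0.0020194·133) = e^(−0.26858) ≈ 0.764.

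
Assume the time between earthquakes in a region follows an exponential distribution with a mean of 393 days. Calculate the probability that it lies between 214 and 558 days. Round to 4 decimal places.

0.3384

The rate is λ = 1/393 = 0.00254453 per day.
P(214 < X < 558) = e^(−λ·214) − e^(−λ·558) = 0.58011 − 0.24175 ≈ 0.3384.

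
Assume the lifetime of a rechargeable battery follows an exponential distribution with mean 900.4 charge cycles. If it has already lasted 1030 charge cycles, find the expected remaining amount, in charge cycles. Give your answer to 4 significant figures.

900.4

The rate is λ = 1/900.4 = 0.00111062 per charge cycle.
By memorylessness, the remaining amount past any threshold is again Exp(λ) with mean 1/λ = 900.4 charge cycles.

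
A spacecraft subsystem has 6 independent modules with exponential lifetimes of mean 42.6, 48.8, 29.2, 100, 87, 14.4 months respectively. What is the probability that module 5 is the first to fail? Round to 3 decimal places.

0.068

Rates: λ_i = 1/mean_i → 0.0234742, 0.0204918, 0.0342466, 0.01, 0.0114943, 0.0694444; Σλ = 0.169151.
P(module 5 first) = λ_5/Σλ = 0.0114943/0.169151 ≈ 0.068.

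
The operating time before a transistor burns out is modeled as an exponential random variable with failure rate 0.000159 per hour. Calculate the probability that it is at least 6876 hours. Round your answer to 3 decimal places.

0.335

P(X > 6876) = e^(−λ·6876) = e^(−1.0933) ≈ 0.335.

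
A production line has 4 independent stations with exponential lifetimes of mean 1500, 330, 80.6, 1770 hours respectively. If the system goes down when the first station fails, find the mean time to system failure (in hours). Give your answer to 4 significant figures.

59.99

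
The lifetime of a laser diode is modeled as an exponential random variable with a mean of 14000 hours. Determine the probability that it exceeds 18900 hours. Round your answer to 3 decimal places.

The rate is λ = 1/14000 = 0.0000714286 per hour.
P(X > 18900) = e^(−λ·18900) = e^(−1.35) ≈ 0.259.

0.259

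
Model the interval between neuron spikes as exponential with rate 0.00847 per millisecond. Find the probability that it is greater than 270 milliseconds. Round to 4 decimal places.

0.1016

P(X > 270) = e^(−λ·270) = e^(−2.2869) ≈ 0.1016.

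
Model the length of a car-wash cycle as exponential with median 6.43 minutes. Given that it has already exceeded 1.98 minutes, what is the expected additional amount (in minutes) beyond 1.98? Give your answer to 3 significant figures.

For an exponential, median = ln(2)/λ, so λ = ln 2 / 6.43 = 0.107799 per minute.
By memorylessness, the remaining amount past any threshold is again Exp(λ) with mean 1/λ = 9.27653 minutes.

9.28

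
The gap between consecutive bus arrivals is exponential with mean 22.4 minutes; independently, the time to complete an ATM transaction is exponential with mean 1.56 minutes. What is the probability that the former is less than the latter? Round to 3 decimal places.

λ_1 = 1/22.4 = 0.0446429, λ_2 = 1/1.56 = 0.641026.
For independent exponentials, P(the former < the latter) = λ_1/(λ_1+λ_2) = 0.0446429/0.685668 ≈ 0.065.

0.065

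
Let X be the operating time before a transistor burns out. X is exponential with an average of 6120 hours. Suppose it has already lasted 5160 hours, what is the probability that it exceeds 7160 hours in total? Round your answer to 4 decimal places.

0.7212

The rate is λ = 1/6120 = 0.000163399 per hour.
The exponential is memoryless, so the remaining time is again Exp(λ): the condition X > 5160 is irrelevant.
P(X > 2000) = e^(−0.3268) ≈ 0.7212.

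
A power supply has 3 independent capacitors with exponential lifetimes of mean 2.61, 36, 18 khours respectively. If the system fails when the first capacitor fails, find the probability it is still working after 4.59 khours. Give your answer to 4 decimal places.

0.1175

The first failure time is exponential with rate Σλ_i = 1/2.61 + 1/36 + 1/18 = 0.466475 per khour.
P(min > 4.59) = e^(−0.466475·4.59) = e^(−2.1411) ≈ 0.1175.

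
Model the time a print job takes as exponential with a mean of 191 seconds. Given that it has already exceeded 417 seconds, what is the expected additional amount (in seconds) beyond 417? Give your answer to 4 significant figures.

The rate is λ = 1/191 = 0.0052356 per second.
By memorylessness, the remaining amount past any threshold is again Exp(λ) with mean 1/λ = 191 seconds.

191.0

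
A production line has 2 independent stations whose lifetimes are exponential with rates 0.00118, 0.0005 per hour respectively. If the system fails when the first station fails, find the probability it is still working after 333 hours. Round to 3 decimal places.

0.572

The time to first failure is exponential with rate Σλ = 0.00118 + 0.0005 = 0.00168.
P(min > 333) = e^(−0.00168·333) = e^(−0.55944) ≈ 0.572.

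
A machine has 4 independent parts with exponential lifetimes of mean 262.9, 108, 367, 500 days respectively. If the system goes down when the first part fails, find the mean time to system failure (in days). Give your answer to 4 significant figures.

56.22

The first failure time is exponential with rate Σλ_i = 1/262.9 + 1/108 + 1/367 + 1/500 = 0.0177878 per day.
E[min] = 1/Σλ = 1/0.0177878 = 56.2184 days.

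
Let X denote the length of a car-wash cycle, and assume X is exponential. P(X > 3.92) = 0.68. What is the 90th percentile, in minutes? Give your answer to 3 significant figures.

e^(−λ·3.92) = 0.68 ⇒ λ = −ln(0.68)/3.92 = 0.0983833.
90th percentile: 1 − e^(−λt) = 0.9, t = −ln(0.1)/λ = 23.4042 minutes.

23.4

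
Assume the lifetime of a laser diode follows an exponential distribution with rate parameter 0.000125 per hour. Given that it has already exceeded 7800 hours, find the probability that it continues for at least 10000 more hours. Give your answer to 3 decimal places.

0.287

The exponential is memoryless, so the remaining time is again Exp(λ): the condition X > 7800 is irrelevant.
P(X > 10000) = e^(−1.25) ≈ 0.287.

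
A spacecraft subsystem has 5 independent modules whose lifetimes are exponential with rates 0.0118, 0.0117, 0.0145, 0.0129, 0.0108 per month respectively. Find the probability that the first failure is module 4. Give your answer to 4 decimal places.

0.2091

The time to first failure is exponential with rate Σλ = 0.0118 + 0.0117 + 0.0145 + 0.0129 + 0.0108 = 0.0617.
P(module 4 first) = λ_4/Σλ = 0.0129/0.0617 ≈ 0.2091.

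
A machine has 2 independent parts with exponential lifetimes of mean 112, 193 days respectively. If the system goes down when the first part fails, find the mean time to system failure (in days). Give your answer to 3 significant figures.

The first failure time is exponential with rate Σλ_i = 1/112 + 1/193 = 0.0141099 per day.
E[min] = 1/Σλ = 1/0.0141099 = 70.8721 days.

70.9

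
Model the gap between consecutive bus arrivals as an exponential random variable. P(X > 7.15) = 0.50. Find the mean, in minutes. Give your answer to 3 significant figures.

10.3

e^(−λ·7.15) = 0.50 ⇒ λ = −ln(0.50)/7.15 = 0.0969437.
Mean = 1/λ = 10.3153 minutes.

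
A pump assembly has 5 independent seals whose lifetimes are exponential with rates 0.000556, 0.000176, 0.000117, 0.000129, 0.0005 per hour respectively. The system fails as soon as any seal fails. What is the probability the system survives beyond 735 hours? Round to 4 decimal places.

0.3375

The time to first failure is exponential with rate Σλ = 0.000556 + 0.000176 + 0.000117 + 0.000129 + 0.0005 = 0.001478.
P(min > 735) = e^(−0.001478·735) = e^(−1.0863) ≈ 0.3375.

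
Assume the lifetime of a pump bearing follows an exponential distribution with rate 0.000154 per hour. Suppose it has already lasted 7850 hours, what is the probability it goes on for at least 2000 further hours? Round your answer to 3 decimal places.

0.735

P(X > s+t | X > s) = e^(−λ(s+t))/e^(−λs) = e^(−λt), independent of s = 7850.
P(X > 2000) = e^(−0.308) ≈ 0.735.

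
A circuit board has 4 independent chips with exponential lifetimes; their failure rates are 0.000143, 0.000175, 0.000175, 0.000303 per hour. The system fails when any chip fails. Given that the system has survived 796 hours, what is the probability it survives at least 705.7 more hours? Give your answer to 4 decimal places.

Time to first failure ~ Exp(Σλ) with Σλ = 0.000796.
By memorylessness, P(T > 796+705.7 | T > 796) = P(T > 705.7) = e^(−0.000796·705.7) ≈ 0.5702.

0.5702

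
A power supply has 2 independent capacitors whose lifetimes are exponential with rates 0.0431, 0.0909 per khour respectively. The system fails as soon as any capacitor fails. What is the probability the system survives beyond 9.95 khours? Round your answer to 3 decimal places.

The time to first failure is exponential with rate Σλ = 0.0431 + 0.0909 = 0.134.
P(min > 9.95) = e^(−0.134·9.95) = e^(−1.3333) ≈ 0.264.

0.264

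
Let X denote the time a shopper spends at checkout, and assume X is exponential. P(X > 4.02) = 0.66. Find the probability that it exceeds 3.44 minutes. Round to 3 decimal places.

e^(−λ·4.02) = 0.66 ⇒ λ = −ln(0.66)/4.02 = 0.103362.
P(X > 3.44) = e^(−0.103362·3.44) = e^(−0.35557) ≈ 0.701.

0.701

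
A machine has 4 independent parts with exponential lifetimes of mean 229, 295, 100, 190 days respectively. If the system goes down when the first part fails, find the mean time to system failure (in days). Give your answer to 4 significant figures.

The first failure time is exponential with rate Σλ_i = 1/229 + 1/295 + 1/100 + 1/190 = 0.0230198 per day.
E[min] = 1/Σλ = 1/0.0230198 = 43.4409 days.

43.44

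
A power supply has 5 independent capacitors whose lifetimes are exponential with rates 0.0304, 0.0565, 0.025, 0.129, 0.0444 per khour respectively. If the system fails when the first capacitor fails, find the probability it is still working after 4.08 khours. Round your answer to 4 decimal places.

The time to first failure is exponential with rate Σλ = 0.0304 + 0.0565 + 0.025 + 0.129 + 0.0444 = 0.2853.
P(min > 4.08) = e^(−0.2853·4.08) = e^(−1.164) ≈ 0.3122.

0.3122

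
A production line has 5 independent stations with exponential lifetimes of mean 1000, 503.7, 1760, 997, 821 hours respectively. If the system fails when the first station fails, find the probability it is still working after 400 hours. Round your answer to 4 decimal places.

0.0993

The first failure time is exponential with rate Σλ_i = 1/1000 + 1/503.7 + 1/1760 + 1/997 + 1/821 = 0.00577453 per hour.
P(min > 400) = e^(−0.00577453·400) = e^(−2.3098) ≈ 0.0993.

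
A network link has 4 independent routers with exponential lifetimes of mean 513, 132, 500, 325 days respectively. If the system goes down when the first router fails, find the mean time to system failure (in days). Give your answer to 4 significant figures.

The first failure time is exponential with rate Σλ_i = 1/513 + 1/132 + 1/500 + 1/325 = 0.014602 per day.
E[min] = 1/Σλ = 1/0.014602 = 68.4838 days.

68.48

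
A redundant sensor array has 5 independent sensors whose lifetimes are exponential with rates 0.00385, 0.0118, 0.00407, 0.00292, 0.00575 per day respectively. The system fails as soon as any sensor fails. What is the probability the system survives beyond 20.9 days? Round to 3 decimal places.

The time to first failure is exponential with rate Σλ = 0.00385 + 0.0118 + 0.00407 + 0.00292 + 0.00575 = 0.02839.
P(min > 20.9) = e^(−0.02839·20.9) = e^(−0.59335) ≈ 0.552.

0.552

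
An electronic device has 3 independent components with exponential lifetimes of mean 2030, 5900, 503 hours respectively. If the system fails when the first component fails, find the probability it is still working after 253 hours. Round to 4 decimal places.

0.5115

The first failure time is exponential with rate Σλ_i = 1/2030 + 1/5900 + 1/503 = 0.00265017 per hour.
P(min > 253) = e^(−0.00265017·253) = e^(−0.67049) ≈ 0.5115.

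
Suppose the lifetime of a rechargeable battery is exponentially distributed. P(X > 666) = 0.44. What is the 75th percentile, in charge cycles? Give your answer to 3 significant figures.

1120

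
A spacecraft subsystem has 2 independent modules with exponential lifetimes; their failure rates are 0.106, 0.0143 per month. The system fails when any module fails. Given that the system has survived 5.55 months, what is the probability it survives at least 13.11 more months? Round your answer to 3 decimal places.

0.207

Time to first failure ~ Exp(Σλ) with Σλ = 0.1203.
By memorylessness, P(T > 5.55+13.11 | T > 5.55) = P(T > 13.11) = e^(−0.1203·13.11) ≈ 0.207.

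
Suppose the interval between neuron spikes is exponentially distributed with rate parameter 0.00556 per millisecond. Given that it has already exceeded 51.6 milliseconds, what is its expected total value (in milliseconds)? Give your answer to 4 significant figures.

By memorylessness, E[X | X > 51.6] = 51.6 + 1/λ = 51.6 + 179.856 = 231.456 milliseconds.

231.5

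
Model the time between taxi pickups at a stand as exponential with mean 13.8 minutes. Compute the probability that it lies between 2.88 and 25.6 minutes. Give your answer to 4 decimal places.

The rate is λ = 1/13.8 = 0.0724638 per minute.
P(2.88 < X < 25.6) = e^(−λ·2.88) − e^(−λ·25.6) = 0.81164 − 0.15644 ≈ 0.6552.

0.6552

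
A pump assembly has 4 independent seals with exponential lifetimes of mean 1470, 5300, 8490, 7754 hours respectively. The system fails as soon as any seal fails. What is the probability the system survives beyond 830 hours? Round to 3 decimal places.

0.396

The first failure time is exponential with rate Σλ_i = 1/1470 + 1/5300 + 1/8490 + 1/7754 = 0.0011157 per hour.
P(min > 830) = e^(−0.0011157·830) = e^(−0.92603) ≈ 0.396.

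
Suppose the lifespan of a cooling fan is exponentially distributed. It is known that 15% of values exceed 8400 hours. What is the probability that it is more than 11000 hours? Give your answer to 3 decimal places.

0.083

e^(−λ·8400) = 0.15 ⇒ λ = −ln(0.15)/8400 = 0.000225848.
P(X > 11000) = e^(−0.000225848·11000) = e^(−2.4843) ≈ 0.083.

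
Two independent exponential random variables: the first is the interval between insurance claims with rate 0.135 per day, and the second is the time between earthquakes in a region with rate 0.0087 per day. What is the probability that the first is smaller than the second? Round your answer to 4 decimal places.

λ_1 = 0.135, λ_2 = 0.0087.
For independent exponentials, P(the first < the second) = λ_1/(λ_1+λ_2) = 0.135/0.1437 ≈ 0.9395.

0.9395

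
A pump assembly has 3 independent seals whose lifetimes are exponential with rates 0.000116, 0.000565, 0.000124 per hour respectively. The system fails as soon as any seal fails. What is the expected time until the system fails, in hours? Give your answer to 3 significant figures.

1240

The time to first failure is exponential with rate Σλ = 0.000116 + 0.000565 + 0.000124 = 0.000805.
E[min] = 1/Σλ = 1/0.000805 = 1242.24 hours.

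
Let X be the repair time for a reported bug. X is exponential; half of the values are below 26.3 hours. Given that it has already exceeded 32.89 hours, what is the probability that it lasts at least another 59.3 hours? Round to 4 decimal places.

0.2095

For an exponential, median = ln(2)/λ, so λ = ln 2 / 26.3 = 0.0263554 per hour.
P(X > s+t | X > s) = e^(−λ(s+t))/e^(−λs) = e^(−λt), independent of s = 32.89.
P(X > 59.3) = e^(−1.5629) ≈ 0.2095.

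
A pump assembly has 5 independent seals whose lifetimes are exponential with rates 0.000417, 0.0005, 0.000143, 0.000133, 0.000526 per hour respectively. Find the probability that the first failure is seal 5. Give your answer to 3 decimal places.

The time to first failure is exponential with rate Σλ = 0.000417 + 0.0005 + 0.000143 + 0.000133 + 0.000526 = 0.001719.
P(seal 5 first) = λ_5/Σλ = 0.000526/0.001719 ≈ 0.306.

0.306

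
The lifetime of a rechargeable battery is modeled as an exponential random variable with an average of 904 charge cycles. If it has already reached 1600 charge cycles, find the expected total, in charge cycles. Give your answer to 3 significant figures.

2500

The rate is λ = 1/904 = 0.00110619 per charge cycle.
By memorylessness, E[X | X > 1600] = 1600 + 1/λ = 1600 + 904 = 2504 charge cycles.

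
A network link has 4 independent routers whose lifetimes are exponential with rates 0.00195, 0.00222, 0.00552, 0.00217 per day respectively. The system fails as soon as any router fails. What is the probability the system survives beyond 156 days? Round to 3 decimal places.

The time to first failure is exponential with rate Σλ = 0.00195 + 0.00222 + 0.00552 + 0.00217 = 0.01186.
P(min > 156) = e^(−0.01186·156) = e^(−1.8502) ≈ 0.157.

0.157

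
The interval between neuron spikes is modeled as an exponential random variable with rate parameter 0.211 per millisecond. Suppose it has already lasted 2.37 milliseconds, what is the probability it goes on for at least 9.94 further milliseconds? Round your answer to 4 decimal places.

0.1228

P(X > s+t | X > s) = e^(−λ(s+t))/e^(−λs) = e^(−λt), independent of s = 2.37.
P(X > 9.94) = e^(−2.0973) ≈ 0.1228.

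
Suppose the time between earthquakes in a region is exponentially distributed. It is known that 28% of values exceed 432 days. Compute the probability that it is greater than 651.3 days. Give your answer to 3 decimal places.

e^(−λ·432) = 0.28 ⇒ λ = −ln(0.28)/432 = 0.00294668.
P(X > 651.3) = e^(−0.00294668·651.3) = e^(−1.9192) ≈ 0.147.

0.147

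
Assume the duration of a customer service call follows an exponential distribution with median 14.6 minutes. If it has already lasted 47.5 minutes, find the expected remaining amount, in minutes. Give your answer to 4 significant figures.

21.06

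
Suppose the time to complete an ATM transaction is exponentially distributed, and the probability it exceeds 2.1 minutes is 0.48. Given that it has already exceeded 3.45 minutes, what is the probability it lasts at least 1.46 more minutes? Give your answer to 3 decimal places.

From e^(−λ·2.1) = 0.48, λ = −ln(0.48)/2.1 = 0.349509.
Memoryless: P(X > 3.45+1.46 | X > 3.45) = P(X > 1.46) = e^(−0.349509·1.46) ≈ 0.600.

0.600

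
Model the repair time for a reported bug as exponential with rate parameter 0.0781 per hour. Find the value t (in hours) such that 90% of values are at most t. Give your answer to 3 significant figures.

29.5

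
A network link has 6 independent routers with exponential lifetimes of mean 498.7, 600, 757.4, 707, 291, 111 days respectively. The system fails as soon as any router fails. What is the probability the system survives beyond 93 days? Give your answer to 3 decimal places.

The first failure time is exponential with rate Σλ_i = 1/498.7 + 1/600 + 1/757.4 + 1/707 + 1/291 + 1/111 = 0.018852 per day.
P(min > 93) = e^(−0.018852·93) = e^(−1.7532) ≈ 0.173.

0.173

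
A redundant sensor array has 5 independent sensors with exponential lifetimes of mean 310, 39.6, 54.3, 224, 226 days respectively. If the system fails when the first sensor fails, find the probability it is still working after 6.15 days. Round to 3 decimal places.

The first failure time is exponential with rate Σλ_i = 1/310 + 1/39.6 + 1/54.3 + 1/224 + 1/226 = 0.0557836 per day.
P(min > 6.15) = e^(−0.0557836·6.15) = e^(−0.34307) ≈ 0.710.

0.710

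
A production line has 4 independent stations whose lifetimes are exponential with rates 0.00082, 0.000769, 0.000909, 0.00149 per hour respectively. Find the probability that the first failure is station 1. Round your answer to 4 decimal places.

0.2056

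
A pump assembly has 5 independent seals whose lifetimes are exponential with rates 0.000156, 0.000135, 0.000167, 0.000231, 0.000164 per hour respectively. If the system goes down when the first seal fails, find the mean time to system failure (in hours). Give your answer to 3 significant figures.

1170

The time to first failure is exponential with rate Σλ = 0.000156 + 0.000135 + 0.000167 + 0.000231 + 0.000164 = 0.000853.
E[min] = 1/Σλ = 1/0.000853 = 1172.33 hours.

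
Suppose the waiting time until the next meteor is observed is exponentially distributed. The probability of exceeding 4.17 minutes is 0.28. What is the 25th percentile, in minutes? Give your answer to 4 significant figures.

0.9424

e^(−λ·4.17) = 0.28 ⇒ λ = −ln(0.28)/4.17 = 0.305268.
25th percentile: 1 − e^(−λt) = 0.25, t = −ln(0.75)/λ = 0.942393 minutes.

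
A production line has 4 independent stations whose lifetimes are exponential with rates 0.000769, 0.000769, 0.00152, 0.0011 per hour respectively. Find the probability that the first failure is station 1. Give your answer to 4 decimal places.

The time to first failure is exponential with rate Σλ = 0.000769 + 0.000769 + 0.00152 + 0.0011 = 0.004158.
P(station 1 first) = λ_1/Σλ = 0.000769/0.004158 ≈ 0.1849.

0.1849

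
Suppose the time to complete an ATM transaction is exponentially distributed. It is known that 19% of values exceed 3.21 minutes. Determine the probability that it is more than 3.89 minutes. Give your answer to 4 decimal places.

0.1336

e^(−λ·3.21) = 0.19 ⇒ λ = −ln(0.19)/3.21 = 0.517362.
P(X > 3.89) = e^(−0.517362·3.89) = e^(−2.0125) ≈ 0.1336.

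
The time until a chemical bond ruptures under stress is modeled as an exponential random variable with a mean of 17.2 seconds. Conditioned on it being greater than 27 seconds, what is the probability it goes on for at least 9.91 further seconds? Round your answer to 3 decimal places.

The rate is λ = 1/17.2 = 0.0581395 per second.
By the memoryless property, P(X > 27+9.91 | X > 27) = P(X > 9.91).
P(X > 9.91) = e^(−0.57616) ≈ 0.562.

0.562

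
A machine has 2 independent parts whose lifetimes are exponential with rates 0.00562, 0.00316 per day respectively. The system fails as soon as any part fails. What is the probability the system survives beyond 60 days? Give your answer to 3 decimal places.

The time to first failure is exponential with rate Σλ = 0.00562 + 0.00316 = 0.00878.
P(min > 60) = e^(−0.00878·60) = e^(−0.5268) ≈ 0.590.

0.590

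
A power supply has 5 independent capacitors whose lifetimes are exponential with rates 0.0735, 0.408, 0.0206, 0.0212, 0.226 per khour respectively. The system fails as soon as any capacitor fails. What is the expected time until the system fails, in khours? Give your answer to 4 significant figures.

1.335

The time to first failure is exponential with rate Σλ = 0.0735 + 0.408 + 0.0206 + 0.0212 + 0.226 = 0.7493.
E[min] = 1/Σλ = 1/0.7493 = 1.33458 khours.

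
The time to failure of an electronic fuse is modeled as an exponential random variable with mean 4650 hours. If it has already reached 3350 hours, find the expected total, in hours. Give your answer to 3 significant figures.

The rate is λ = 1/4650 = 0.000215054 per hour.
By memorylessness, E[X | X > 3350] = 3350 + 1/λ = 3350 + 4650 = 8000 hours.

8000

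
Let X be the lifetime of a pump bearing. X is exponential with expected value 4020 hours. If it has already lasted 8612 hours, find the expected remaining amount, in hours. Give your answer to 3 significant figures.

The rate is λ = 1/4020 = 0.000248756 per hour.
By memorylessness, the remaining amount past any threshold is again Exp(λ) with mean 1/λ = 4020 hours.

4020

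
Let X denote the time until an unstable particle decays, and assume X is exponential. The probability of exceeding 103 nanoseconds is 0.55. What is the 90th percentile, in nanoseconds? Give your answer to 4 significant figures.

396.7

e^(−λ·103) = 0.55 ⇒ λ = −ln(0.55)/103 = 0.00580424.
90th percentile: 1 − e^(−λt) = 0.9, t = −ln(0.1)/λ = 396.707 nanoseconds.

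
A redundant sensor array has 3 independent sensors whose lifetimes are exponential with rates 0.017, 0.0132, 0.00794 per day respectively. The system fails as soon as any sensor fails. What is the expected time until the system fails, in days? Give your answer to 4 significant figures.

26.22

The time to first failure is exponential with rate Σλ = 0.017 + 0.0132 + 0.00794 = 0.03814.
E[min] = 1/Σλ = 1/0.03814 = 26.2192 days.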